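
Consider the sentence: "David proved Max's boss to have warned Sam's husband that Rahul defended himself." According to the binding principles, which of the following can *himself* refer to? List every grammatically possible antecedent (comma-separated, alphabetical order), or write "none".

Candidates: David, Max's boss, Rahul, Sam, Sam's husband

*himself* is a reflexive; Principle A requires it to be bound within its binding domain — the clause headed by 'defended'.
— David: subject of the matrix clause; c-commands the reflexive but lies outside its binding domain — cannot bind it (Principle A).
— Max's boss: subject of the clause headed by 'warned'; c-commands the reflexive but lies outside its binding domain — cannot bind it (Principle A).
— Rahul: subject of the clause headed by 'defended'; c-commands the reflexive within its binding domain — allowed (Principle A).
— Sam: possessor inside the object DP of the clause headed by 'warned'; does not c-command the reflexive — cannot bind it (Principle A).
— Sam's husband: object of the clause headed by 'warned'; c-commands the reflexive but lies outside its binding domain — cannot bind it (Principle A).

Rahul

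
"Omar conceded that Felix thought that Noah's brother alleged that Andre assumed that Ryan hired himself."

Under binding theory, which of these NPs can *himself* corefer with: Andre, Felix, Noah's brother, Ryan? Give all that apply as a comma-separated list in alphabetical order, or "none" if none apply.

Ryan

*himself* is a reflexive; Principle A requires it to be bound within its binding domain — the clause headed by 'hired'.
— Andre: subject of the clause headed by 'assumed'; c-commands the reflexive but lies outside its binding domain — cannot bind it (Principle A).
— Felix: subject of the clause headed by 'thought'; c-commands the reflexive but lies outside its binding domain — cannot bind it (Principle A).
— Noah's brother: subject of the clause headed by 'alleged'; c-commands the reflexive but lies outside its binding domain — cannot bind it (Principle A).
— Ryan: subject of the clause headed by 'hired'; c-commands the reflexive within its binding domain — allowed (Principle A).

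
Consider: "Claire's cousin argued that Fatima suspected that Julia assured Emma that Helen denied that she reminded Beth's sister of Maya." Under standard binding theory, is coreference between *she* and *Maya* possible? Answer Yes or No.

No

*Maya* is an R-expression; Principle C requires it to be free (not bound by any c-commanding expression).
— she: subject of the clause headed by 'reminded'; the pronoun c-commands the R-expression — coreference blocked (Principle C).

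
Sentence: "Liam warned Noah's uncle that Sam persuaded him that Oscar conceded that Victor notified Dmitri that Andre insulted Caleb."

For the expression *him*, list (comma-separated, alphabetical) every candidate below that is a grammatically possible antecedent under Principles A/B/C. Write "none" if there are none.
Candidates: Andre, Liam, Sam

Liam

*him* is a pronoun; Principle B requires it to be free in its binding domain — the clause headed by 'persuaded'.
— Andre: subject of the clause headed by 'insulted'; is c-commanded by the pronoun; coreference would bind this R-expression — blocked (Principle C).
— Liam: subject of the matrix clause; c-commands the pronoun but lies outside its binding domain — allowed.
— Sam: subject of the clause headed by 'persuaded'; c-commands the pronoun within its binding domain — blocked (Principle B).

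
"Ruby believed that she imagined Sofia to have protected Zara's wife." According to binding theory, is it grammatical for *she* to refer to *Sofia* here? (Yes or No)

*Sofia* is an R-expression; Principle C requires it to be free (not bound by any c-commanding expression).
— she: subject of the clause headed by 'imagined'; the pronoun c-commands the R-expression — coreference blocked (Principle C).

No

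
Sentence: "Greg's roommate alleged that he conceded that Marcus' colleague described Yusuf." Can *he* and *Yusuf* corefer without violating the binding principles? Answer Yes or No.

*Yusuf* is an R-expression; Principle C requires it to be free (not bound by any c-commanding expression).
— he: subject of the clause headed by 'conceded'; the pronoun c-commands the R-expression — coreference blocked (Principle C).

No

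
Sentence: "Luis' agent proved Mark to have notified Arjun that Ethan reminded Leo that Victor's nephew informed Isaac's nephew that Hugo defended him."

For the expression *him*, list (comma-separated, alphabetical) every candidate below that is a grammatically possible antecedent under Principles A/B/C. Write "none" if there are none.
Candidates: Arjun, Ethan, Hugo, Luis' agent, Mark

*him* is a pronoun; Principle B requires it to be free in its binding domain — the clause headed by 'defended'.
— Arjun: object of the clause headed by 'notified'; c-commands the pronoun but lies outside its binding domain — allowed.
— Ethan: subject of the clause headed by 'reminded'; c-commands the pronoun but lies outside its binding domain — allowed.
— Hugo: subject of the clause headed by 'defended'; c-commands the pronoun within its binding domain — blocked (Principle B).
— Luis' agent: subject of the matrix clause; c-commands the pronoun but lies outside its binding domain — allowed.
— Mark: subject of the clause headed by 'notified'; c-commands the pronoun but lies outside its binding domain — allowed.

Arjun, Ethan, Luis' agent, Mark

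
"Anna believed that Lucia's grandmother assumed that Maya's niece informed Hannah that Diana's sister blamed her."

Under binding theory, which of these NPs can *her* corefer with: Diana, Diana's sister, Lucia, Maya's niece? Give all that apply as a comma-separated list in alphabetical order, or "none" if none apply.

Diana, Lucia, Maya's niece

*her* is a pronoun; Principle B requires it to be free in its binding domain — the clause headed by 'blamed'.
— Diana: possessor inside the subject DP of the clause headed by 'blamed'; does not c-command the pronoun — Principle B does not apply; allowed.
— Diana's sister: subject of the clause headed by 'blamed'; c-commands the pronoun within its binding domain — blocked (Principle B).
— Lucia: possessor inside the subject DP of the clause headed by 'assumed'; does not c-command the pronoun — Principle B does not apply; allowed.
— Maya's niece: subject of the clause headed by 'informed'; c-commands the pronoun but lies outside its binding domain — allowed.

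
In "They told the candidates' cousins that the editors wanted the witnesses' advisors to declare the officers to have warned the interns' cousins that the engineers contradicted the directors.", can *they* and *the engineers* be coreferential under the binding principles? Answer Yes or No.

*the engineers* is an R-expression; Principle C requires it to be free (not bound by any c-commanding expression).
— they: subject of the matrix clause; the pronoun c-commands the R-expression — coreference blocked (Principle C).

No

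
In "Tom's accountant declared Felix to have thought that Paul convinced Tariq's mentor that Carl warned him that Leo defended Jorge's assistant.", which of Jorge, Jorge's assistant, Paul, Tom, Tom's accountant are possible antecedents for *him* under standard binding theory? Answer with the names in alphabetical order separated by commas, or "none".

Paul, Tom, Tom's accountant

*him* is a pronoun; Principle B requires it to be free in its binding domain — the clause headed by 'warned'.
— Jorge: possessor inside the object DP of the clause headed by 'defended'; is c-commanded by the pronoun; coreference would bind this R-expression — blocked (Principle C).
— Jorge's assistant: object of the clause headed by 'defended'; is c-commanded by the pronoun; coreference would bind this R-expression — blocked (Principle C).
— Paul: subject of the clause headed by 'convinced'; c-commands the pronoun but lies outside its binding domain — allowed.
— Tom: possessor inside the subject DP of the matrix clause; does not c-command the pronoun — Principle B does not apply; allowed.
— Tom's accountant: subject of the matrix clause; c-commands the pronoun but lies outside its binding domain — allowed.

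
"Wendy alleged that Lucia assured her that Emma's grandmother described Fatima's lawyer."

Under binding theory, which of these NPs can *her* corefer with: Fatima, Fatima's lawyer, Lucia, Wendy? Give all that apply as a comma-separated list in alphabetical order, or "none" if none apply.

*her* is a pronoun; Principle B requires it to be free in its binding domain — the clause headed by 'assured'.
— Fatima: possessor inside the object DP of the clause headed by 'described'; is c-commanded by the pronoun; coreference would bind this R-expression — blocked (Principle C).
— Fatima's lawyer: object of the clause headed by 'described'; is c-commanded by the pronoun; coreference would bind this R-expression — blocked (Principle C).
— Lucia: subject of the clause headed by 'assured'; c-commands the pronoun within its binding domain — blocked (Principle B).
— Wendy: subject of the matrix clause; c-commands the pronoun but lies outside its binding domain — allowed.

Wendy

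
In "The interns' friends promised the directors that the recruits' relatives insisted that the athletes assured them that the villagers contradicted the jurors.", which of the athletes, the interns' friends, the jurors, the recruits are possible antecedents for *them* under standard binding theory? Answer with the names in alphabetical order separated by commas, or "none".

the interns' friends, the recruits

*them* is a pronoun; Principle B requires it to be free in its binding domain — the clause headed by 'assured'.
— the athletes: subject of the clause headed by 'assured'; c-commands the pronoun within its binding domain — blocked (Principle B).
— the interns' friends: subject of the matrix clause; c-commands the pronoun but lies outside its binding domain — allowed.
— the jurors: object of the clause headed by 'contradicted'; is c-commanded by the pronoun; coreference would bind this R-expression — blocked (Principle C).
— the recruits: possessor inside the subject DP of the clause headed by 'insisted'; does not c-command the pronoun — Principle B does not apply; allowed.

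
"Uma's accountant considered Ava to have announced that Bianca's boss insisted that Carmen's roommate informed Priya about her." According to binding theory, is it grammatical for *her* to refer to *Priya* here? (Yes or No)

*Priya* is an R-expression; Principle C requires it to be free (not bound by any c-commanding expression).
— her: second object of the clause headed by 'informed'; the R-expression locally c-commands the pronoun — coreference blocked (Principle B on the pronoun).

No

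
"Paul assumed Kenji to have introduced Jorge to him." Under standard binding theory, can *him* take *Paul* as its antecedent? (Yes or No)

Yes

*him* is a pronoun; Principle B requires it to be free in its binding domain — the clause headed by 'introduced'.
— Paul: subject of the matrix clause; c-commands the pronoun but lies outside its binding domain — allowed.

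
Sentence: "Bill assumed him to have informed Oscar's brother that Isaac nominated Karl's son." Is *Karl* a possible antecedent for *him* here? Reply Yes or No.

*him* is a pronoun; Principle B requires it to be free in its binding domain — the matrix clause.
— Karl: possessor inside the object DP of the clause headed by 'nominated'; is c-commanded by the pronoun; coreference would bind this R-expression — blocked (Principle C).

No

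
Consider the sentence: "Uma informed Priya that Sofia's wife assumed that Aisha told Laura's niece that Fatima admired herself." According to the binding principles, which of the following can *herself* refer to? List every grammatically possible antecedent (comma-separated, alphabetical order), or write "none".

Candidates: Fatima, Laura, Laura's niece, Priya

Fatima

*herself* is a reflexive; Principle A requires it to be bound within its binding domain — the clause headed by 'admired'.
— Fatima: subject of the clause headed by 'admired'; c-commands the reflexive within its binding domain — allowed (Principle A).
— Laura: possessor inside the object DP of the clause headed by 'told'; does not c-command the reflexive — cannot bind it (Principle A).
— Laura's niece: object of the clause headed by 'told'; c-commands the reflexive but lies outside its binding domain — cannot bind it (Principle A).
— Priya: object of the matrix clause; c-commands the reflexive but lies outside its binding domain — cannot bind it (Principle A).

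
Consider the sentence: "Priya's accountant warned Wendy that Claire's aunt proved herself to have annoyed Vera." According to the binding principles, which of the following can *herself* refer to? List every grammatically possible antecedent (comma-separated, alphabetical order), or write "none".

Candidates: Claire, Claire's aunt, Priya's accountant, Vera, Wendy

*herself* is a reflexive; Principle A requires it to be bound within its binding domain — the clause headed by 'proved'.
— Claire: possessor inside the subject DP of the clause headed by 'proved'; does not c-command the reflexive — cannot bind it (Principle A).
— Claire's aunt: subject of the clause headed by 'proved'; c-commands the reflexive within its binding domain — allowed (Principle A).
— Priya's accountant: subject of the matrix clause; c-commands the reflexive but lies outside its binding domain — cannot bind it (Principle A).
— Vera: object of the clause headed by 'annoyed'; does not c-command the reflexive — cannot bind it (Principle A).
— Wendy: object of the matrix clause; c-commands the reflexive but lies outside its binding domain — cannot bind it (Principle A).

Claire's aunt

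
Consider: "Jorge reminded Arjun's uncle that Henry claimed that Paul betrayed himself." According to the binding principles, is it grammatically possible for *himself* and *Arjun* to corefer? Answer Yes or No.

*himself* is a reflexive; Principle A requires it to be bound within its binding domain — the clause headed by 'betrayed'.
— Arjun: possessor inside the object DP of the matrix clause; does not c-command the reflexive — cannot bind it (Principle A).

No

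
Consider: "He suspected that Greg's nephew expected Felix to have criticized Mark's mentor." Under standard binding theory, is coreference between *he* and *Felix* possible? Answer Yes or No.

No

*Felix* is an R-expression; Principle C requires it to be free (not bound by any c-commanding expression).
— he: subject of the matrix clause; the pronoun c-commands the R-expression — coreference blocked (Principle C).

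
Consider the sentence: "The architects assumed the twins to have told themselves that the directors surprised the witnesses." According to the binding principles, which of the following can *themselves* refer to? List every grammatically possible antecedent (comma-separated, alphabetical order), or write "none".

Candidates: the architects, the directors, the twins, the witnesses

*themselves* is a reflexive; Principle A requires it to be bound within its binding domain — the clause headed by 'told'.
— the architects: subject of the matrix clause; c-commands the reflexive but lies outside its binding domain — cannot bind it (Principle A).
— the directors: subject of the clause headed by 'surprised'; does not c-command the reflexive — cannot bind it (Principle A).
— the twins: subject of the clause headed by 'told'; c-commands the reflexive within its binding domain — allowed (Principle A).
— the witnesses: object of the clause headed by 'surprised'; does not c-command the reflexive — cannot bind it (Principle A).

the twins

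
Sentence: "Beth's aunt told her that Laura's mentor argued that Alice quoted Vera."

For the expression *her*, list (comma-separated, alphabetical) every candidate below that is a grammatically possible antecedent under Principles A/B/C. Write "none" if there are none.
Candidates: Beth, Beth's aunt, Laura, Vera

*her* is a pronoun; Principle B requires it to be free in its binding domain — the matrix clause.
— Beth: possessor inside the subject DP of the matrix clause; does not c-command the pronoun — Principle B does not apply; allowed.
— Beth's aunt: subject of the matrix clause; c-commands the pronoun within its binding domain — blocked (Principle B).
— Laura: possessor inside the subject DP of the clause headed by 'argued'; is c-commanded by the pronoun; coreference would bind this R-expression — blocked (Principle C).
— Vera: object of the clause headed by 'quoted'; is c-commanded by the pronoun; coreference would bind this R-expression — blocked (Principle C).

Beth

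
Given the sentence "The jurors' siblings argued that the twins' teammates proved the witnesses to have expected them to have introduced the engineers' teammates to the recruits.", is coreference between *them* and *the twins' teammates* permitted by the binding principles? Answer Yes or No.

Yes

*them* is a pronoun; Principle B requires it to be free in its binding domain — the clause headed by 'expected'.
— the twins' teammates: subject of the clause headed by 'proved'; c-commands the pronoun but lies outside its binding domain — allowed.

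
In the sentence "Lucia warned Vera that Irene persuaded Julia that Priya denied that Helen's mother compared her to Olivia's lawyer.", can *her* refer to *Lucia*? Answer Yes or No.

Yes

*her* is a pronoun; Principle B requires it to be free in its binding domain — the clause headed by 'compared'.
— Lucia: subject of the matrix clause; c-commands the pronoun but lies outside its binding domain — allowed.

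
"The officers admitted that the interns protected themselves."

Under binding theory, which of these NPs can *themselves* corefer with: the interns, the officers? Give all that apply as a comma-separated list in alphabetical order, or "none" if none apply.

*themselves* is a reflexive; Principle A requires it to be bound within its binding domain — the clause headed by 'protected'.
— the interns: subject of the clause headed by 'protected'; c-commands the reflexive within its binding domain — allowed (Principle A).
— the officers: subject of the matrix clause; c-commands the reflexive but lies outside its binding domain — cannot bind it (Principle A).

the interns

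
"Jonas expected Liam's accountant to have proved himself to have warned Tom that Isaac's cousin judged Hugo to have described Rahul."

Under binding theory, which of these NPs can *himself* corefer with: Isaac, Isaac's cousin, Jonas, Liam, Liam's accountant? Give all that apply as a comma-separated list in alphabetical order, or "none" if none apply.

Liam's accountant

*himself* is a reflexive; Principle A requires it to be bound within its binding domain — the clause headed by 'proved'.
— Isaac: possessor inside the subject DP of the clause headed by 'judged'; does not c-command the reflexive — cannot bind it (Principle A).
— Isaac's cousin: subject of the clause headed by 'judged'; does not c-command the reflexive — cannot bind it (Principle A).
— Jonas: subject of the matrix clause; c-commands the reflexive but lies outside its binding domain — cannot bind it (Principle A).
— Liam: possessor inside the subject DP of the clause headed by 'proved'; does not c-command the reflexive — cannot bind it (Principle A).
— Liam's accountant: subject of the clause headed by 'proved'; c-commands the reflexive within its binding domain — allowed (Principle A).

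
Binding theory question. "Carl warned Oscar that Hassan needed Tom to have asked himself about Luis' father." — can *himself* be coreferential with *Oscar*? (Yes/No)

*himself* is a reflexive; Principle A requires it to be bound within its binding domain — the clause headed by 'asked'.
— Oscar: object of the matrix clause; c-commands the reflexive but lies outside its binding domain — cannot bind it (Principle A).

No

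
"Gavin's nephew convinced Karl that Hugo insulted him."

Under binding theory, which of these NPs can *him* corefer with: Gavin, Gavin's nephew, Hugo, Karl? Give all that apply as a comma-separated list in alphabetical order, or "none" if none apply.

Gavin, Gavin's nephew, Karl

*him* is a pronoun; Principle B requires it to be free in its binding domain — the clause headed by 'insulted'.
— Gavin: possessor inside the subject DP of the matrix clause; does not c-command the pronoun — Principle B does not apply; allowed.
— Gavin's nephew: subject of the matrix clause; c-commands the pronoun but lies outside its binding domain — allowed.
— Hugo: subject of the clause headed by 'insulted'; c-commands the pronoun within its binding domain — blocked (Principle B).
— Karl: object of the matrix clause; c-commands the pronoun but lies outside its binding domain — allowed.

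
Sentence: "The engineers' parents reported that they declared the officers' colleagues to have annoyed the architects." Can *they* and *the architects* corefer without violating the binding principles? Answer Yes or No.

No

*the architects* is an R-expression; Principle C requires it to be free (not bound by any c-commanding expression).
— they: subject of the clause headed by 'declared'; the pronoun c-commands the R-expression — coreference blocked (Principle C).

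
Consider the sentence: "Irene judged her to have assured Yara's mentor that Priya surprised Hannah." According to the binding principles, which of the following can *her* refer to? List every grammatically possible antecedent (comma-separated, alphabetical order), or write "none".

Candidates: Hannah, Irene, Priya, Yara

*her* is a pronoun; Principle B requires it to be free in its binding domain — the matrix clause.
— Hannah: object of the clause headed by 'surprised'; is c-commanded by the pronoun; coreference would bind this R-expression — blocked (Principle C).
— Irene: subject of the matrix clause; c-commands the pronoun within its binding domain — blocked (Principle B).
— Priya: subject of the clause headed by 'surprised'; is c-commanded by the pronoun; coreference would bind this R-expression — blocked (Principle C).
— Yara: possessor inside the object DP of the clause headed by 'assured'; is c-commanded by the pronoun; coreference would bind this R-expression — blocked (Principle C).

none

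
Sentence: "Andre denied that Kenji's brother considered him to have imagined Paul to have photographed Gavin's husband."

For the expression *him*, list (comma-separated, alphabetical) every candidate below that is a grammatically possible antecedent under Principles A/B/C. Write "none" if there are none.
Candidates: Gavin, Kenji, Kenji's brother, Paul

*him* is a pronoun; Principle B requires it to be free in its binding domain — the clause headed by 'considered'.
— Gavin: possessor inside the object DP of the clause headed by 'photographed'; is c-commanded by the pronoun; coreference would bind this R-expression — blocked (Principle C).
— Kenji: possessor inside the subject DP of the clause headed by 'considered'; does not c-command the pronoun — Principle B does not apply; allowed.
— Kenji's brother: subject of the clause headed by 'considered'; c-commands the pronoun within its binding domain — blocked (Principle B).
— Paul: subject of the clause headed by 'photographed'; is c-commanded by the pronoun; coreference would bind this R-expression — blocked (Principle C).

Kenji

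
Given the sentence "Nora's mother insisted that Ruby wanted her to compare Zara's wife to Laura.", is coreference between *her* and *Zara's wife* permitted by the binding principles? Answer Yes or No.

*her* is a pronoun; Principle B requires it to be free in its binding domain — the clause headed by 'wanted'.
— Zara's wife: object of the clause headed by 'compare'; is c-commanded by the pronoun; coreference would bind this R-expression — blocked (Principle C).

No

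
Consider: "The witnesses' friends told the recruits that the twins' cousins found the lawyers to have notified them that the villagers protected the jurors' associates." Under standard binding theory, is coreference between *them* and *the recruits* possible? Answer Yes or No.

*the recruits* is an R-expression; Principle C requires it to be free (not bound by any c-commanding expression).
— them: object of the clause headed by 'notified'; the pronoun does not c-command the R-expression — coreference allowed.

Yes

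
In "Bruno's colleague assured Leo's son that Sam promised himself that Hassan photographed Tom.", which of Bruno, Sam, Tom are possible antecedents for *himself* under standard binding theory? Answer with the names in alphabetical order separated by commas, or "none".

Sam

*himself* is a reflexive; Principle A requires it to be bound within its binding domain — the clause headed by 'promised'.
— Bruno: possessor inside the subject DP of the matrix clause; does not c-command the reflexive — cannot bind it (Principle A).
— Sam: subject of the clause headed by 'promised'; c-commands the reflexive within its binding domain — allowed (Principle A).
— Tom: object of the clause headed by 'photographed'; does not c-command the reflexive — cannot bind it (Principle A).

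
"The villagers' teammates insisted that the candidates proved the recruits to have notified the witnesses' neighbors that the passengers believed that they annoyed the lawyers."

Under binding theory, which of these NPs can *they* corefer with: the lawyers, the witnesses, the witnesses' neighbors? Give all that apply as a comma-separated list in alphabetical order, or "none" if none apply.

*they* is a pronoun; Principle B requires it to be free in its binding domain — the clause headed by 'annoyed'.
— the lawyers: object of the clause headed by 'annoyed'; is c-commanded by the pronoun; coreference would bind this R-expression — blocked (Principle C).
— the witnesses: possessor inside the object DP of the clause headed by 'notified'; does not c-command the pronoun — Principle B does not apply; allowed.
— the witnesses' neighbors: object of the clause headed by 'notified'; c-commands the pronoun but lies outside its binding domain — allowed.

the witnesses, the witnesses' neighbors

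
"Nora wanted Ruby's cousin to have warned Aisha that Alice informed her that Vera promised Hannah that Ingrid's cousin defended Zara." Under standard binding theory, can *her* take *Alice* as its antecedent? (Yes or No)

No

*her* is a pronoun; Principle B requires it to be free in its binding domain — the clause headed by 'informed'.
— Alice: subject of the clause headed by 'informed'; c-commands the pronoun within its binding domain — blocked (Principle B).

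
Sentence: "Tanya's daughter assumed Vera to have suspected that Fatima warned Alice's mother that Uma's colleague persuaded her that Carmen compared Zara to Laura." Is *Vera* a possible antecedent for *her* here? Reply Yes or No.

*her* is a pronoun; Principle B requires it to be free in its binding domain — the clause headed by 'persuaded'.
— Vera: subject of the clause headed by 'suspected'; c-commands the pronoun but lies outside its binding domain — allowed.

Yes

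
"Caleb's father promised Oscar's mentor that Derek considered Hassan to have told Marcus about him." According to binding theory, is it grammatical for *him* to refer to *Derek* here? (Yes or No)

*Derek* is an R-expression; Principle C requires it to be free (not bound by any c-commanding expression).
— him: second object of the clause headed by 'told'; the pronoun does not c-command the R-expression — coreference allowed.

Yes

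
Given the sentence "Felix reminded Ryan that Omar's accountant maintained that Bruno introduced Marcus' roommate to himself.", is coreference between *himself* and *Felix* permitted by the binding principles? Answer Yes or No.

No

*himself* is a reflexive; Principle A requires it to be bound within its binding domain — the clause headed by 'introduced'.
— Felix: subject of the matrix clause; c-commands the reflexive but lies outside its binding domain — cannot bind it (Principle A).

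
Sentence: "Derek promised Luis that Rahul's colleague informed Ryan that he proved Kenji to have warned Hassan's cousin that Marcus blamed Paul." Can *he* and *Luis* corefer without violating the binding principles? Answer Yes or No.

*Luis* is an R-expression; Principle C requires it to be free (not bound by any c-commanding expression).
— he: subject of the clause headed by 'proved'; the pronoun does not c-command the R-expression — coreference allowed.

Yes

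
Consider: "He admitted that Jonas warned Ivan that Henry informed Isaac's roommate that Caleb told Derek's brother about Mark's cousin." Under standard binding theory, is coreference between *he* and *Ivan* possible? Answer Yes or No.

*Ivan* is an R-expression; Principle C requires it to be free (not bound by any c-commanding expression).
— he: subject of the matrix clause; the pronoun c-commands the R-expression — coreference blocked (Principle C).

No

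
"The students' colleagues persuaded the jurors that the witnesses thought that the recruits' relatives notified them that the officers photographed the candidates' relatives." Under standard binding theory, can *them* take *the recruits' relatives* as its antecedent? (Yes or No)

No

*them* is a pronoun; Principle B requires it to be free in its binding domain — the clause headed by 'notified'.
— the recruits' relatives: subject of the clause headed by 'notified'; c-commands the pronoun within its binding domain — blocked (Principle B).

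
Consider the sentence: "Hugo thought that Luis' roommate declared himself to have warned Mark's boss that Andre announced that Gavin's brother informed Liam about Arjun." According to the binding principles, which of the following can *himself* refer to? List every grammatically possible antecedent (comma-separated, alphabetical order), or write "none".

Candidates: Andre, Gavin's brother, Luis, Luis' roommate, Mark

*himself* is a reflexive; Principle A requires it to be bound within its binding domain — the clause headed by 'declared'.
— Andre: subject of the clause headed by 'announced'; does not c-command the reflexive — cannot bind it (Principle A).
— Gavin's brother: subject of the clause headed by 'informed'; does not c-command the reflexive — cannot bind it (Principle A).
— Luis: possessor inside the subject DP of the clause headed by 'declared'; does not c-command the reflexive — cannot bind it (Principle A).
— Luis' roommate: subject of the clause headed by 'declared'; c-commands the reflexive within its binding domain — allowed (Principle A).
— Mark: possessor inside the object DP of the clause headed by 'warned'; does not c-command the reflexive — cannot bind it (Principle A).

Luis' roommate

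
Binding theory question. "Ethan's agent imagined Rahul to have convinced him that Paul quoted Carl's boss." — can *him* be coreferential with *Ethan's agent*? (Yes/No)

*him* is a pronoun; Principle B requires it to be free in its binding domain — the clause headed by 'convinced'.
— Ethan's agent: subject of the matrix clause; c-commands the pronoun but lies outside its binding domain — allowed.

Yes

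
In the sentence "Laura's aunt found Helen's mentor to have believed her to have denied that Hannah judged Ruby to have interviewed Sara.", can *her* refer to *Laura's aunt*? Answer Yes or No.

Yes

*her* is a pronoun; Principle B requires it to be free in its binding domain — the clause headed by 'believed'.
— Laura's aunt: subject of the matrix clause; c-commands the pronoun but lies outside its binding domain — allowed.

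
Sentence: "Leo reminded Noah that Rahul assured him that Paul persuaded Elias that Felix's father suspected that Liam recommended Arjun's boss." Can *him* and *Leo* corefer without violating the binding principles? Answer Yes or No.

Yes

*Leo* is an R-expression; Principle C requires it to be free (not bound by any c-commanding expression).
— him: object of the clause headed by 'assured'; the pronoun does not c-command the R-expression — coreference allowed.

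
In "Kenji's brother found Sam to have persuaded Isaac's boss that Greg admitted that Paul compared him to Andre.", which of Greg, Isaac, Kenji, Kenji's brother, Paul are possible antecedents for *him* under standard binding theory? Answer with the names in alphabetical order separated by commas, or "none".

*him* is a pronoun; Principle B requires it to be free in its binding domain — the clause headed by 'compared'.
— Greg: subject of the clause headed by 'admitted'; c-commands the pronoun but lies outside its binding domain — allowed.
— Isaac: possessor inside the object DP of the clause headed by 'persuaded'; does not c-command the pronoun — Principle B does not apply; allowed.
— Kenji: possessor inside the subject DP of the matrix clause; does not c-command the pronoun — Principle B does not apply; allowed.
— Kenji's brother: subject of the matrix clause; c-commands the pronoun but lies outside its binding domain — allowed.
— Paul: subject of the clause headed by 'compared'; c-commands the pronoun within its binding domain — blocked (Principle B).

Greg, Isaac, Kenji, Kenji's brother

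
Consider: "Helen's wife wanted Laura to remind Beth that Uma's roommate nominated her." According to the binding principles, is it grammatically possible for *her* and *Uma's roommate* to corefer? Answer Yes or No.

*her* is a pronoun; Principle B requires it to be free in its binding domain — the clause headed by 'nominated'.
— Uma's roommate: subject of the clause headed by 'nominated'; c-commands the pronoun within its binding domain — blocked (Principle B).

No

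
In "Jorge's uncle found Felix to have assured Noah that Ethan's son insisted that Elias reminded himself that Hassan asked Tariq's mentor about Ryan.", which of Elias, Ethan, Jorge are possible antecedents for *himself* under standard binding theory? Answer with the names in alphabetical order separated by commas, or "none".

Elias

*himself* is a reflexive; Principle A requires it to be bound within its binding domain — the clause headed by 'reminded'.
— Elias: subject of the clause headed by 'reminded'; c-commands the reflexive within its binding domain — allowed (Principle A).
— Ethan: possessor inside the subject DP of the clause headed by 'insisted'; does not c-command the reflexive — cannot bind it (Principle A).
— Jorge: possessor inside the subject DP of the matrix clause; does not c-command the reflexive — cannot bind it (Principle A).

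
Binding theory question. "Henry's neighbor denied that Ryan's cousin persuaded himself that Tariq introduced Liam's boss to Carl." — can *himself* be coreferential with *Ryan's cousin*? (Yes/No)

*himself* is a reflexive; Principle A requires it to be bound within its binding domain — the clause headed by 'persuaded'.
— Ryan's cousin: subject of the clause headed by 'persuaded'; c-commands the reflexive within its binding domain — allowed (Principle A).

Yes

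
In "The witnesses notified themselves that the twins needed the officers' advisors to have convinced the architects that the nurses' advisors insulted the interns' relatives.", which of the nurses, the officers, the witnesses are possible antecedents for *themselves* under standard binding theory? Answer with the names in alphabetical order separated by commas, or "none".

the witnesses

*themselves* is a reflexive; Principle A requires it to be bound within its binding domain — the matrix clause.
— the nurses: possessor inside the subject DP of the clause headed by 'insulted'; does not c-command the reflexive — cannot bind it (Principle A).
— the officers: possessor inside the subject DP of the clause headed by 'convinced'; does not c-command the reflexive — cannot bind it (Principle A).
— the witnesses: subject of the matrix clause; c-commands the reflexive within its binding domain — allowed (Principle A).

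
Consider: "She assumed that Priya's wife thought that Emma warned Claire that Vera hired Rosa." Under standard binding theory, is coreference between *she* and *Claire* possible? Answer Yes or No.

*Claire* is an R-expression; Principle C requires it to be free (not bound by any c-commanding expression).
— she: subject of the matrix clause; the pronoun c-commands the R-expression — coreference blocked (Principle C).

No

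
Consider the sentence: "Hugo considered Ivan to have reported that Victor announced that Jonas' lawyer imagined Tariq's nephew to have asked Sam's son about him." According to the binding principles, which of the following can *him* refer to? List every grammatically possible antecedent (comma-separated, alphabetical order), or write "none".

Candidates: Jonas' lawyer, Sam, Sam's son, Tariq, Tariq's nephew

*him* is a pronoun; Principle B requires it to be free in its binding domain — the clause headed by 'asked'.
— Jonas' lawyer: subject of the clause headed by 'imagined'; c-commands the pronoun but lies outside its binding domain — allowed.
— Sam: possessor inside the object DP of the clause headed by 'asked'; does not c-command the pronoun — Principle B does not apply; allowed.
— Sam's son: object of the clause headed by 'asked'; c-commands the pronoun within its binding domain — blocked (Principle B).
— Tariq: possessor inside the subject DP of the clause headed by 'asked'; does not c-command the pronoun — Principle B does not apply; allowed.
— Tariq's nephew: subject of the clause headed by 'asked'; c-commands the pronoun within its binding domain — blocked (Principle B).

Jonas' lawyer, Sam, Tariq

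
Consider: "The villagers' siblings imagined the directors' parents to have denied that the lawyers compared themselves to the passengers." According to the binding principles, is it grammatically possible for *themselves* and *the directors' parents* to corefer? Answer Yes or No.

No

*themselves* is a reflexive; Principle A requires it to be bound within its binding domain — the clause headed by 'compared'.
— the directors' parents: subject of the clause headed by 'denied'; c-commands the reflexive but lies outside its binding domain — cannot bind it (Principle A).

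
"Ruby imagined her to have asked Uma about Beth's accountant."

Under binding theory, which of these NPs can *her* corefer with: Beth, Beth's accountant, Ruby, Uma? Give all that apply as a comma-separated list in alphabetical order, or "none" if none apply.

*her* is a pronoun; Principle B requires it to be free in its binding domain — the matrix clause.
— Beth: possessor inside the second object DP of the clause headed by 'asked'; is c-commanded by the pronoun; coreference would bind this R-expression — blocked (Principle C).
— Beth's accountant: second object of the clause headed by 'asked'; is c-commanded by the pronoun; coreference would bind this R-expression — blocked (Principle C).
— Ruby: subject of the matrix clause; c-commands the pronoun within its binding domain — blocked (Principle B).
— Uma: object of the clause headed by 'asked'; is c-commanded by the pronoun; coreference would bind this R-expression — blocked (Principle C).

none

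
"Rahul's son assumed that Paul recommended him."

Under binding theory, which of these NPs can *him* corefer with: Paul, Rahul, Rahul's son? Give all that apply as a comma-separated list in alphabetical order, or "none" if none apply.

*him* is a pronoun; Principle B requires it to be free in its binding domain — the clause headed by 'recommended'.
— Paul: subject of the clause headed by 'recommended'; c-commands the pronoun within its binding domain — blocked (Principle B).
— Rahul: possessor inside the subject DP of the matrix clause; does not c-command the pronoun — Principle B does not apply; allowed.
— Rahul's son: subject of the matrix clause; c-commands the pronoun but lies outside its binding domain — allowed.

Rahul, Rahul's son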